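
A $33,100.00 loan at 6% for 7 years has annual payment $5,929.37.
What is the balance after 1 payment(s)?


Formula: Balance = PV*(1+r)^k - PMT*((1+r)^k - 1)/r
Growth: (1 + 0.06)^1 = 1.06
Accumulated factor: ((1+r)^k - 1)/r = 1.0
Balance = $33,100.00 * 1.06 - $5,929.37 * 1.0
Balance = $29,156.63

$29,156.63


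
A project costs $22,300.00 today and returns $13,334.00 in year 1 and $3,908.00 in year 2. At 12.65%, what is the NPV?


Formula: NPV = C0 + C1/(1+r) + C2/(1+r)^2
Discount C1: $13,334.00 / (1 + 0.1265) = $11,836.66
Discount C2: $3,908.00 / (1 + 0.1265)^2 = $3,079.58
NPV = -$22,300.00 + $11,836.66 + $3,079.58 = -$7,383.75

-$7,383.75


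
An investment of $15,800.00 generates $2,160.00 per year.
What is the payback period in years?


Formula: Payback = investment / annual cash flow
Substituting: Payback = $15,800.00 / $2,160.00
Payback = 7.3148 years

7.3148 years


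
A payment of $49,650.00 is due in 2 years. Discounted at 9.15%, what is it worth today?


Formula: PV = FV / (1 + r)^n
Substituting: PV = $49,650.00 / (1 + 0.0915)^2
Discount factor: (1.0915)^2 = 1.191372
PV = $49,650.00 / 1.191372 = $41,674.63

$41,674.63


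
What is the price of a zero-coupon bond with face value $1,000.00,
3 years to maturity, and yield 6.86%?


Formula: Price = FV / (1 + r)^n
Substituting: Price = $1,000.00 / (1 + 0.0686)^3
Discount factor: (1.0686)^3 = 1.220241
Price = $1,000.00 / 1.220241 = $819.51

$819.51


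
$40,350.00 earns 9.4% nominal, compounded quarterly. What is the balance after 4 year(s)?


Formula: FV = P * (1 + r/m)^(m*t)
Period rate: r/m = 0.094 / 4 = 0.0235
Total periods: m*t = 4 * 4 = 16
Growth factor: (1 + 0.0235)^16 = 1.450125
FV = $40,350.00 * 1.450125 = $58,512.56

$58,512.56


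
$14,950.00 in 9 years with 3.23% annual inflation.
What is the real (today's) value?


Formula: Real value = nominal / (1 + inflation)^years
Price level: (1 + 0.0323)^9 = 1.331231
Real value = $14,950.00 / 1.331231 = $11,230.21

$11,230.21


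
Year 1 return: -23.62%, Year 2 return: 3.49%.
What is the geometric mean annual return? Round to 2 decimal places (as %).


Formula: Geometric mean = ((1+r1)*(1+r2))^(1/2) - 1
Product: (1 + -0.2362) * (1 + 0.0349) = 0.7638 * 1.0349 = 0.790457
Square root: 0.790457^0.5 = 0.889076
Geometric mean = 0.889076 - 1 = -0.110924
As percentage: -11.09%

-11.09%


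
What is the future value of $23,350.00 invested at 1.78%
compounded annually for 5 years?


Formula: FV = P * (1 + r)^n
Substituting: FV = $23,350.00 * (1 + 0.0178)^5
Growth factor: (1.0178)^5 = 1.092225
FV = $23,350.00 * 1.092225 = $25,503.46

$25,503.46


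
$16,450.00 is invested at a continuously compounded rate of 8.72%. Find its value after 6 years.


Formula: FV = P * e^(r*t)
Exponent: r*t = 0.0872 * 6 = 0.5232
e^(0.5232) = 1.687419
FV = $16,450.00 * 1.687419 = $27,758.04

$27,758.04


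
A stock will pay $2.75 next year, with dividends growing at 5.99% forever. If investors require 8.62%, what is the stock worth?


Formula: P = D1 / (r - g)
Spread: r - g = 0.0862 - 0.0599 = 0.0263
Substituting: P = $2.75 / 0.0263
P = $104.56

$104.56


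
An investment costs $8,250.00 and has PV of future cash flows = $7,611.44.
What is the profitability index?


Formula: PI = PV(cash flows) / initial investment
Substituting: PI = $7,611.44 / $8,250.00
PI = 0.9226

0.9226


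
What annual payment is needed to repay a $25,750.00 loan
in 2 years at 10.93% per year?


Formula: PMT = PV * r / (1 - (1+r)^(-n))
Denominator: 1 - (1 + 0.1093)^(-2) = 0.187353
Numerator: $25,750.00 * 0.1093 = 2814.475
PMT = 2814.475 / 0.187353 = $15,022.32

$15,022.32


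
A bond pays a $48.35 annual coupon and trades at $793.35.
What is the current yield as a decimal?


Formula: Current yield = annual coupon / price
Substituting: CY = $48.35 / $793.35
CY = 0.060944

0.060944


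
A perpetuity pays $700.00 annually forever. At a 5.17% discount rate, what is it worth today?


Formula: PV = C / r
Substituting: PV = $700.00 / 0.0517
PV = $13,539.65

$13,539.65


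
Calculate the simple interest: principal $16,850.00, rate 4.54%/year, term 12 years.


Formula: I = P * r * t
Substituting: I = $16,850.00 * 0.0454 * 12
Step: I = $16,850.00 * 0.5448
I = $9,179.88

$9,179.88


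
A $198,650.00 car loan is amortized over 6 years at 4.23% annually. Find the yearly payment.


Formula: PMT = PV * r / (1 - (1+r)^(-n))
Denominator: 1 - (1 + 0.0423)^(-6) = 0.220092
Numerator: $198,650.00 * 0.0423 = 8402.895
PMT = 8402.895 / 0.220092 = $38,179.07

$38,179.07


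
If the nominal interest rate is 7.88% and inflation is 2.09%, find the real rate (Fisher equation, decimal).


Formula: (1 + r_real) = (1 + r_nom) / (1 + inflation)
Substituting: (1 + r_real) = 1.0788 / 1.0209
(1 + r_real) = 1.056715
r_real = 1.056715 - 1 = 0.056715

0.056715


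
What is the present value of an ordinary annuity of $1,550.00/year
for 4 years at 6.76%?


Formula: PV = PMT * (1 - (1+r)^(-n)) / r
Discount factor: (1 + 0.0676)^(-4) = 0.769778
Bracket: 1 - 0.769778 = 0.230222
PV = $1,550.00 * 0.230222 / 0.0676 = $5,278.75

$5,278.75


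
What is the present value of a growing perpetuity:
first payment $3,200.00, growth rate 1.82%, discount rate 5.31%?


Formula: PV = C / (r - g)
Spread: r - g = 0.0531 - 0.0182 = 0.0349
Substituting: PV = $3,200.00 / 0.0349
PV = $91,690.54

$91,690.54


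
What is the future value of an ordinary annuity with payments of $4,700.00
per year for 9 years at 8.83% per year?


Formula: FV = PMT * ((1+r)^n - 1) / r
Growth factor: (1 + 0.0883)^9 = 2.141597
Numerator: 2.141597 - 1 = 1.141597
FV = $4,700.00 * 1.141597 / 0.0883 = $60,764.48

$60,764.48


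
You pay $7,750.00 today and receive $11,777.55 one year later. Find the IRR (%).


Formula: IRR = C1/C0 - 1
Substituting: IRR = $11,777.55 / $7,750.00 - 1
Ratio: 1.519684 - 1 = 0.519684
IRR = 51.9684%

51.9684%


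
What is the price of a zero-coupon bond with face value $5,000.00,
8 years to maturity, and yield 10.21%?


Formula: Price = FV / (1 + r)^n
Substituting: Price = $5,000.00 / (1 + 0.1021)^8
Discount factor: (1.1021)^8 = 2.176547
Price = $5,000.00 / 2.176547 = $2,297.22

$2,297.22


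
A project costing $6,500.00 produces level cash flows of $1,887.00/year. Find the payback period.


Formula: Payback = investment / annual cash flow
Substituting: Payback = $6,500.00 / $1,887.00
Payback = 3.4446 years

3.4446 years


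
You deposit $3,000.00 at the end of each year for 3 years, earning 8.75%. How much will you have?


Formula: FV = PMT * ((1+r)^n - 1) / r
Growth factor: (1 + 0.0875)^3 = 1.286139
Numerator: 1.286139 - 1 = 0.286139
FV = $3,000.00 * 0.286139 / 0.0875 = $9,810.47

$9,810.47


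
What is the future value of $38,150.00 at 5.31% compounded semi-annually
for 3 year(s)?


Formula: FV = P * (1 + r/m)^(m*t)
Period rate: r/m = 0.0531 / 2 = 0.02655
Total periods: m*t = 2 * 3 = 6
Growth factor: (1 + 0.02655)^6 = 1.170255
FV = $38,150.00 * 1.170255 = $44,645.24

$44,645.24


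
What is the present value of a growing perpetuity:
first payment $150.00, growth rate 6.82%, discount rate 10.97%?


Formula: PV = C / (r - g)
Spread: r - g = 0.1097 - 0.0682 = 0.0415
Substituting: PV = $150.00 / 0.0415
PV = $3,614.46

$3,614.46


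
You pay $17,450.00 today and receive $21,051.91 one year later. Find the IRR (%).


Formula: IRR = C1/C0 - 1
Substituting: IRR = $21,051.91 / $17,450.00 - 1
Ratio: 1.206413 - 1 = 0.206413
IRR = 20.6413%

20.6413%


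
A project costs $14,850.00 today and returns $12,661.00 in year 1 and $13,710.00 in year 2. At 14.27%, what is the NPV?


Formula: NPV = C0 + C1/(1+r) + C2/(1+r)^2
Discount C1: $12,661.00 / (1 + 0.1427) = $11,079.90
Discount C2: $13,710.00 / (1 + 0.1427)^2 = $10,499.61
NPV = -$14,850.00 + $11,079.90 + $10,499.61 = $6,729.50

$6,729.50


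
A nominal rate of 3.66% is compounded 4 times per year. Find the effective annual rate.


Formula: EAR = (1 + r/m)^m - 1
Period rate: r/m = 0.0366 / 4 = 0.00915
Compounding: (1 + 0.00915)^4 = 1.037105
EAR = 1.037105 - 1 = 0.037105

0.037105


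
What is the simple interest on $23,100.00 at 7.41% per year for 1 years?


Formula: I = P * r * t
Substituting: I = $23,100.00 * 0.0741 * 1
Step: I = $23,100.00 * 0.0741
I = $1,711.71

$1,711.71


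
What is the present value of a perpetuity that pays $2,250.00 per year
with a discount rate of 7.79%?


Formula: PV = C / r
Substituting: PV = $2,250.00 / 0.0779
PV = $28,883.18

$28,883.18


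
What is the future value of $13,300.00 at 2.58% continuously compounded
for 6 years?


Formula: FV = P * e^(r*t)
Exponent: r*t = 0.0258 * 6 = 0.1548
e^(0.1548) = 1.167424
FV = $13,300.00 * 1.167424 = $15,526.75

$15,526.75


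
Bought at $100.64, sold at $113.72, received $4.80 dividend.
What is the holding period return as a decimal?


Formula: HPR = (P1 - P0 + D) / P0
Gain: $113.72 - $100.64 + $4.80 = $17.88
HPR = $17.88 / $100.64 = 0.1777

0.1777


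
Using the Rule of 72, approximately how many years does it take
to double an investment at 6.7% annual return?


Formula: Years ≈ 72 / r
Substituting: Years ≈ 72 / 6.7
Years ≈ 10.7

10.7 years


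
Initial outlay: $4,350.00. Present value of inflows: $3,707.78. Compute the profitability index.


Formula: PI = PV(cash flows) / initial investment
Substituting: PI = $3,707.78 / $4,350.00
PI = 0.8524

0.8524


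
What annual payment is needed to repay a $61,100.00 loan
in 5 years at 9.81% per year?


Formula: PMT = PV * r / (1 - (1+r)^(-n))
Denominator: 1 - (1 + 0.0981)^(-5) = 0.373688
Numerator: $61,100.00 * 0.0981 = 5993.91
PMT = 5993.91 / 0.373688 = $16,039.87

$16,039.87


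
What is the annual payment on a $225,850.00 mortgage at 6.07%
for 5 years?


Formula: PMT = PV * r / (1 - (1+r)^(-n))
Denominator: 1 - (1 + 0.0607)^(-5) = 0.255204
Numerator: $225,850.00 * 0.0607 = 13709.095
PMT = 13709.095 / 0.255204 = $53,718.12

$53,718.12


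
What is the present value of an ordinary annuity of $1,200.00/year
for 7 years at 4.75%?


Formula: PV = PMT * (1 - (1+r)^(-n)) / r
Discount factor: (1 + 0.0475)^(-7) = 0.72264
Bracket: 1 - 0.72264 = 0.27736
PV = $1,200.00 * 0.27736 / 0.0475 = $7,007.00

$7,007.00


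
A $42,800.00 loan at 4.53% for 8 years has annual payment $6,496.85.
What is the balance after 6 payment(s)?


Formula: Balance = PV*(1+r)^k - PMT*((1+r)^k - 1)/r
Growth: (1 + 0.0453)^6 = 1.304505
Accumulated factor: ((1+r)^k - 1)/r = 6.721962
Balance = $42,800.00 * 1.304505 - $6,496.85 * 6.721962
Balance = $12,161.23

$12,161.23


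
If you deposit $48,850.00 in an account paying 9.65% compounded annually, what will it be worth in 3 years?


Formula: FV = P * (1 + r)^n
Substituting: FV = $48,850.00 * (1 + 0.0965)^3
Growth factor: (1.0965)^3 = 1.318335
FV = $48,850.00 * 1.318335 = $64,400.68

$64,400.68


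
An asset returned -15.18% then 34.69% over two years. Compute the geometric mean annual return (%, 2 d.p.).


Formula: Geometric mean = ((1+r1)*(1+r2))^(1/2) - 1
Product: (1 + -0.1518) * (1 + 0.3469) = 0.8482 * 1.3469 = 1.142441
Square root: 1.142441^0.5 = 1.06885
Geometric mean = 1.06885 - 1 = 0.06885
As percentage: 6.89%

6.89%


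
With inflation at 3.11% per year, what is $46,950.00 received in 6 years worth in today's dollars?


Formula: Real value = nominal / (1 + inflation)^years
Price level: (1 + 0.0311)^6 = 1.201724
Real value = $46,950.00 / 1.201724 = $39,068.87

$39,068.87


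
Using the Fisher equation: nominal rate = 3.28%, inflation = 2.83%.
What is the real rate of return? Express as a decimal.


Formula: (1 + r_real) = (1 + r_nom) / (1 + inflation)
Substituting: (1 + r_real) = 1.0328 / 1.0283
(1 + r_real) = 1.004376
r_real = 1.004376 - 1 = 0.004376

0.004376


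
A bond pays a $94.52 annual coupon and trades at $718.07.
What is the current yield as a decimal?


Formula: Current yield = annual coupon / price
Substituting: CY = $94.52 / $718.07
CY = 0.131631

0.131631


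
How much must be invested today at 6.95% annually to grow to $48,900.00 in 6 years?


Formula: PV = FV / (1 + r)^n
Substituting: PV = $48,900.00 / (1 + 0.0695)^6
Discount factor: (1.0695)^6 = 1.496528
PV = $48,900.00 / 1.496528 = $32,675.64

$32,675.64


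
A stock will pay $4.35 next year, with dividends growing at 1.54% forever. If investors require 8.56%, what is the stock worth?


Formula: P = D1 / (r - g)
Spread: r - g = 0.0856 - 0.0154 = 0.0702
Substituting: P = $4.35 / 0.0702
P = $61.97

$61.97


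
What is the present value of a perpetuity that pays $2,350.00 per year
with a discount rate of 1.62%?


Formula: PV = C / r
Substituting: PV = $2,350.00 / 0.0162
PV = $145,061.73

$145,061.73


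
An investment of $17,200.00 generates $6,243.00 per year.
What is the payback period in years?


Formula: Payback = investment / annual cash flow
Substituting: Payback = $17,200.00 / $6,243.00
Payback = 2.7551 years

2.7551 years


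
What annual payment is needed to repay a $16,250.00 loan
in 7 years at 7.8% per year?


Formula: PMT = PV * r / (1 - (1+r)^(-n))
Denominator: 1 - (1 + 0.078)^(-7) = 0.408889
Numerator: $16,250.00 * 0.078 = 1267.5
PMT = 1267.5 / 0.408889 = $3,099.86

$3,099.86


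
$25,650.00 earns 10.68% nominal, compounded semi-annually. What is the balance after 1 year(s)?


Formula: FV = P * (1 + r/m)^(m*t)
Period rate: r/m = 0.1068 / 2 = 0.0534
Total periods: m*t = 2 * 1 = 2
Growth factor: (1 + 0.0534)^2 = 1.109652
FV = $25,650.00 * 1.109652 = $28,462.56

$28,462.56


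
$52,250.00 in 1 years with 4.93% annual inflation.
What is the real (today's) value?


Formula: Real value = nominal / (1 + inflation)^years
Price level: (1 + 0.0493)^1 = 1.0493
Real value = $52,250.00 / 1.0493 = $49,795.10

$49,795.10


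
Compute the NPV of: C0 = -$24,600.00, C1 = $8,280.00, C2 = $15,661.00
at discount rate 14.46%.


Formula: NPV = C0 + C1/(1+r) + C2/(1+r)^2
Discount C1: $8,280.00 / (1 + 0.1446) = $7,233.97
Discount C2: $15,661.00 / (1 + 0.1446)^2 = $11,953.97
NPV = -$24,600.00 + $7,233.97 + $11,953.97 = -$5,412.07

-$5,412.07


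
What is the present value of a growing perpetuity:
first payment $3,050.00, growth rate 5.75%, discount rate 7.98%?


Formula: PV = C / (r - g)
Spread: r - g = 0.0798 - 0.0575 = 0.0223
Substituting: PV = $3,050.00 / 0.0223
PV = $136,771.30

$136,771.30


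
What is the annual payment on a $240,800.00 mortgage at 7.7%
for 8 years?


Formula: PMT = PV * r / (1 - (1+r)^(-n))
Denominator: 1 - (1 + 0.077)^(-8) = 0.447574
Numerator: $240,800.00 * 0.077 = 18541.6
PMT = 18541.6 / 0.447574 = $41,426.92

$41,426.92


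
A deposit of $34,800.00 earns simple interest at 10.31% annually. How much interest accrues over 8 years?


Formula: I = P * r * t
Substituting: I = $34,800.00 * 0.1031 * 8
Step: I = $34,800.00 * 0.8248
I = $28,703.04

$28,703.04


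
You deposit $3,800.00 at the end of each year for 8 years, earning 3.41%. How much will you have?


Formula: FV = PMT * ((1+r)^n - 1) / r
Growth factor: (1 + 0.0341)^8 = 1.307676
Numerator: 1.307676 - 1 = 0.307676
FV = $3,800.00 * 0.307676 / 0.0341 = $34,286.53

$34,286.53


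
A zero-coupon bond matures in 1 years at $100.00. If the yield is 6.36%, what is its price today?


Formula: Price = FV / (1 + r)^n
Substituting: Price = $100.00 / (1 + 0.0636)^1
Discount factor: (1.0636)^1 = 1.0636
Price = $100.00 / 1.0636 = $94.02

$94.02


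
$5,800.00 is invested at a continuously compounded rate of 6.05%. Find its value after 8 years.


Formula: FV = P * e^(r*t)
Exponent: r*t = 0.0605 * 8 = 0.484
e^(0.484) = 1.622552
FV = $5,800.00 * 1.622552 = $9,410.80

$9,410.80


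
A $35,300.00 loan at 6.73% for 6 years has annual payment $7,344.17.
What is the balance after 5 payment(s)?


Formula: Balance = PV*(1+r)^k - PMT*((1+r)^k - 1)/r
Growth: (1 + 0.0673)^5 = 1.384945
Accumulated factor: ((1+r)^k - 1)/r = 5.719838
Balance = $35,300.00 * 1.384945 - $7,344.17 * 5.719838
Balance = $6,881.10

$6,881.10


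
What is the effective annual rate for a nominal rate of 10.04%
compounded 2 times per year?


Formula: EAR = (1 + r/m)^m - 1
Period rate: r/m = 0.1004 / 2 = 0.0502
Compounding: (1 + 0.0502)^2 = 1.10292
EAR = 1.10292 - 1 = 0.10292

0.10292


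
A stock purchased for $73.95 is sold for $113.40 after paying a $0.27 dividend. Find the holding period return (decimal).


Formula: HPR = (P1 - P0 + D) / P0
Gain: $113.40 - $73.95 + $0.27 = $39.72
HPR = $39.72 / $73.95 = 0.5371

0.5371


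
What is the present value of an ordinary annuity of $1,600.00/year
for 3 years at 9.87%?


Formula: PV = PMT * (1 - (1+r)^(-n)) / r
Discount factor: (1 + 0.0987)^(-3) = 0.753985
Bracket: 1 - 0.753985 = 0.246015
PV = $1,600.00 * 0.246015 / 0.0987 = $3,988.09

$3,988.09


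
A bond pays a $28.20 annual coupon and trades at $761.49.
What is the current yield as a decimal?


Formula: Current yield = annual coupon / price
Substituting: CY = $28.20 / $761.49
CY = 0.037033

0.037033


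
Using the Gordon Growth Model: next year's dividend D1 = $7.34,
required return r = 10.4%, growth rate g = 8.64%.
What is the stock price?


Formula: P = D1 / (r - g)
Spread: r - g = 0.104 - 0.0864 = 0.0176
Substituting: P = $7.34 / 0.0176
P = $417.05

$417.05


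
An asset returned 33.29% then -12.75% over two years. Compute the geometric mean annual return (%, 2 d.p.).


Formula: Geometric mean = ((1+r1)*(1+r2))^(1/2) - 1
Product: (1 + 0.3329) * (1 + -0.1275) = 1.3329 * 0.8725 = 1.162955
Square root: 1.162955^0.5 = 1.078404
Geometric mean = 1.078404 - 1 = 0.078404
As percentage: 7.84%

7.84%


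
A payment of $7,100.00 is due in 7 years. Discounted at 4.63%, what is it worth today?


Formula: PV = FV / (1 + r)^n
Substituting: PV = $7,100.00 / (1 + 0.0463)^7
Discount factor: (1.0463)^7 = 1.372757
PV = $7,100.00 / 1.372757 = $5,172.07

$5,172.07


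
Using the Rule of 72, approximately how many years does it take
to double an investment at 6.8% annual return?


Formula: Years ≈ 72 / r
Substituting: Years ≈ 72 / 6.8
Years ≈ 10.6

10.6 years


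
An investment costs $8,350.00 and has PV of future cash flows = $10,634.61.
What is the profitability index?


Formula: PI = PV(cash flows) / initial investment
Substituting: PI = $10,634.61 / $8,350.00
PI = 1.2736

1.2736


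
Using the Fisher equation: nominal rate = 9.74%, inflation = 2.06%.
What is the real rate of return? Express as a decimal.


Formula: (1 + r_real) = (1 + r_nom) / (1 + inflation)
Substituting: (1 + r_real) = 1.0974 / 1.0206
(1 + r_real) = 1.07525
r_real = 1.07525 - 1 = 0.07525

0.07525


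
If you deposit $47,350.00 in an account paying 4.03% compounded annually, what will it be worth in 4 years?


Formula: FV = P * (1 + r)^n
Substituting: FV = $47,350.00 * (1 + 0.0403)^4
Growth factor: (1.0403)^4 = 1.171209
FV = $47,350.00 * 1.171209 = $55,456.75

$55,456.75


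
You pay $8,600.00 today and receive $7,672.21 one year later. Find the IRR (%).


Formula: IRR = C1/C0 - 1
Substituting: IRR = $7,672.21 / $8,600.00 - 1
Ratio: 0.892117 - 1 = -0.107883
IRR = -10.7883%

-10.7883%


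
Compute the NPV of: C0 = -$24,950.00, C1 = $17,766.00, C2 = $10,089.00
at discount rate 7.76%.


Formula: NPV = C0 + C1/(1+r) + C2/(1+r)^2
Discount C1: $17,766.00 / (1 + 0.0776) = $16,486.64
Discount C2: $10,089.00 / (1 + 0.0776)^2 = $8,688.26
NPV = -$24,950.00 + $16,486.64 + $8,688.26 = $224.90

$224.90


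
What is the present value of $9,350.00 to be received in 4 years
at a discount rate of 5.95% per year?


Formula: PV = FV / (1 + r)^n
Substituting: PV = $9,350.00 / (1 + 0.0595)^4
Discount factor: (1.0595)^4 = 1.260097
PV = $9,350.00 / 1.260097 = $7,420.07

$7,420.07


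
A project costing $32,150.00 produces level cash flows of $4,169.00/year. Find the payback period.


Formula: Payback = investment / annual cash flow
Substituting: Payback = $32,150.00 / $4,169.00
Payback = 7.7117 years

7.7117 years


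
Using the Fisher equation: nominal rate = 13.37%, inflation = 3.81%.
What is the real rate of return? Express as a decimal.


Formula: (1 + r_real) = (1 + r_nom) / (1 + inflation)
Substituting: (1 + r_real) = 1.1337 / 1.0381
(1 + r_real) = 1.092091
r_real = 1.092091 - 1 = 0.092091

0.092091


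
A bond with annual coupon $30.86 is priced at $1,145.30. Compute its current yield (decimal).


Formula: Current yield = annual coupon / price
Substituting: CY = $30.86 / $1,145.30
CY = 0.026945

0.026945


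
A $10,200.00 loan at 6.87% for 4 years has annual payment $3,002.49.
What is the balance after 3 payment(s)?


Formula: Balance = PV*(1+r)^k - PMT*((1+r)^k - 1)/r
Growth: (1 + 0.0687)^3 = 1.220583
Accumulated factor: ((1+r)^k - 1)/r = 3.21082
Balance = $10,200.00 * 1.220583 - $3,002.49 * 3.21082
Balance = $2,809.50

$2,809.50


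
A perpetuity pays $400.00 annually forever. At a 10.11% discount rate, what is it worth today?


Formula: PV = C / r
Substituting: PV = $400.00 / 0.1011
PV = $3,956.48

$3,956.48


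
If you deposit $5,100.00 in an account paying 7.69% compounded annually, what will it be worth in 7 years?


Formula: FV = P * (1 + r)^n
Substituting: FV = $5,100.00 * (1 + 0.0769)^7
Growth factor: (1.0769)^7 = 1.679684
FV = $5,100.00 * 1.679684 = $8,566.39

$8,566.39


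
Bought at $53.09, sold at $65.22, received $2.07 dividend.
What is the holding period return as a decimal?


Formula: HPR = (P1 - P0 + D) / P0
Gain: $65.22 - $53.09 + $2.07 = $14.20
HPR = $14.20 / $53.09 = 0.2675

0.2675


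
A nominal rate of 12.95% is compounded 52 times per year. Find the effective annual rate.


Formula: EAR = (1 + r/m)^m - 1
Period rate: r/m = 0.1295 / 52 = 0.00249
Compounding: (1 + 0.00249)^52 = 1.138076
EAR = 1.138076 - 1 = 0.138076

0.138076


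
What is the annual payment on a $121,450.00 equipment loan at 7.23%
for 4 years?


Formula: PMT = PV * r / (1 - (1+r)^(-n))
Denominator: 1 - (1 + 0.0723)^(-4) = 0.243629
Numerator: $121,450.00 * 0.0723 = 8780.835
PMT = 8780.835 / 0.243629 = $36,041.81

$36,041.81


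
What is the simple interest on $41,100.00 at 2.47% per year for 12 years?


Formula: I = P * r * t
Substituting: I = $41,100.00 * 0.0247 * 12
Step: I = $41,100.00 * 0.2964
I = $12,182.04

$12,182.04


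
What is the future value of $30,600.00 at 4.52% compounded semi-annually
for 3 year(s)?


Formula: FV = P * (1 + r/m)^(m*t)
Period rate: r/m = 0.0452 / 2 = 0.0226
Total periods: m*t = 2 * 3 = 6
Growth factor: (1 + 0.0226)^6 = 1.143496
FV = $30,600.00 * 1.143496 = $34,990.98

$34,990.98


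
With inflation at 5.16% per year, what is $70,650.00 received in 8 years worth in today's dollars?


Formula: Real value = nominal / (1 + inflation)^years
Price level: (1 + 0.0516)^8 = 1.495563
Real value = $70,650.00 / 1.495563 = $47,239.75

$47,239.75


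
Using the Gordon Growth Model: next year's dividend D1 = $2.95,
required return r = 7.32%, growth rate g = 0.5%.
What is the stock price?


Formula: P = D1 / (r - g)
Spread: r - g = 0.0732 - 0.005 = 0.0682
Substituting: P = $2.95 / 0.0682
P = $43.26

$43.26


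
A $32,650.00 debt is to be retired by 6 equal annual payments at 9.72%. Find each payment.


Formula: PMT = PV * r / (1 - (1+r)^(-n))
Denominator: 1 - (1 + 0.0972)^(-6) = 0.426828
Numerator: $32,650.00 * 0.0972 = 3173.58
PMT = 3173.58 / 0.426828 = $7,435.27

$7,435.27


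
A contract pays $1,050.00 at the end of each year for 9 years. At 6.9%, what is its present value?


Formula: PV = PMT * (1 - (1+r)^(-n)) / r
Discount factor: (1 + 0.069)^(-9) = 0.54853
Bracket: 1 - 0.54853 = 0.45147
PV = $1,050.00 * 0.45147 / 0.069 = $6,870.19

$6,870.19


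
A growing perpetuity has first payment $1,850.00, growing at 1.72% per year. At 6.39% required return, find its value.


Formula: PV = C / (r - g)
Spread: r - g = 0.0639 - 0.0172 = 0.0467
Substituting: PV = $1,850.00 / 0.0467
PV = $39,614.56

$39,614.56


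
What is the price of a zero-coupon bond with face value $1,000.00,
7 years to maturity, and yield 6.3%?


Formula: Price = FV / (1 + r)^n
Substituting: Price = $1,000.00 / (1 + 0.063)^7
Discount factor: (1.063)^7 = 1.533673
Price = $1,000.00 / 1.533673 = $652.03

$652.03


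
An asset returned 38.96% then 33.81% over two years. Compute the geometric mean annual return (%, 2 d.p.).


Formula: Geometric mean = ((1+r1)*(1+r2))^(1/2) - 1
Product: (1 + 0.3896) * (1 + 0.3381) = 1.3896 * 1.3381 = 1.859424
Square root: 1.859424^0.5 = 1.363607
Geometric mean = 1.363607 - 1 = 0.363607
As percentage: 36.36%

36.36%


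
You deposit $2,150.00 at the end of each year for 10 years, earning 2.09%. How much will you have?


Formula: FV = PMT * ((1+r)^n - 1) / r
Growth factor: (1 + 0.0209)^10 = 1.229793
Numerator: 1.229793 - 1 = 0.229793
FV = $2,150.00 * 0.229793 / 0.0209 = $23,639.00

$23,639.00


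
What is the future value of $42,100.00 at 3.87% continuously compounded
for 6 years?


Formula: FV = P * e^(r*t)
Exponent: r*t = 0.0387 * 6 = 0.2322
e^(0.2322) = 1.261372
FV = $42,100.00 * 1.261372 = $53,103.76

$53,103.76


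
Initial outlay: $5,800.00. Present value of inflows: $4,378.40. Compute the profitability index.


Formula: PI = PV(cash flows) / initial investment
Substituting: PI = $4,378.40 / $5,800.00
PI = 0.7549

0.7549


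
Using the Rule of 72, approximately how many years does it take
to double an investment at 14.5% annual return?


Formula: Years ≈ 72 / r
Substituting: Years ≈ 72 / 14.5
Years ≈ 5.0

5.0 years


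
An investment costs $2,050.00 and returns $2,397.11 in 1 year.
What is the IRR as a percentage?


Formula: IRR = C1/C0 - 1
Substituting: IRR = $2,397.11 / $2,050.00 - 1
Ratio: 1.169322 - 1 = 0.169322
IRR = 16.9322%

16.9322%


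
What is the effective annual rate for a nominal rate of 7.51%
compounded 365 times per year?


Formula: EAR = (1 + r/m)^m - 1
Period rate: r/m = 0.0751 / 365 = 0.000206
Compounding: (1 + 0.000206)^365 = 1.077984
EAR = 1.077984 - 1 = 0.077984

0.077984


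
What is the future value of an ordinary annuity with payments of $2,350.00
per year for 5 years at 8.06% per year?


Formula: FV = PMT * ((1+r)^n - 1) / r
Growth factor: (1 + 0.0806)^5 = 1.473414
Numerator: 1.473414 - 1 = 0.473414
FV = $2,350.00 * 0.473414 / 0.0806 = $13,803.02

$13,803.02


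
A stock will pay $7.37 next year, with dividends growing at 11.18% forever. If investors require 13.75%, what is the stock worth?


Formula: P = D1 / (r - g)
Spread: r - g = 0.1375 - 0.1118 = 0.0257
Substituting: P = $7.37 / 0.0257
P = $286.77

$286.77


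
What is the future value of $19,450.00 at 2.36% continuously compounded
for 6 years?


Formula: FV = P * e^(r*t)
Exponent: r*t = 0.0236 * 6 = 0.1416
e^(0.1416) = 1.152116
FV = $19,450.00 * 1.152116 = $22,408.65

$22,408.65


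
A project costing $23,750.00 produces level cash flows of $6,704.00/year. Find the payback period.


Formula: Payback = investment / annual cash flow
Substituting: Payback = $23,750.00 / $6,704.00
Payback = 3.5427 years

3.5427 years


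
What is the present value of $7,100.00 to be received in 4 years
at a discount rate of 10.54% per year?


Formula: PV = FV / (1 + r)^n
Substituting: PV = $7,100.00 / (1 + 0.1054)^4
Discount factor: (1.1054)^4 = 1.493062
PV = $7,100.00 / 1.493062 = $4,755.33

$4,755.33


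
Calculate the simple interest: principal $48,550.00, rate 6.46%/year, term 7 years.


Formula: I = P * r * t
Substituting: I = $48,550.00 * 0.0646 * 7
Step: I = $48,550.00 * 0.4522
I = $21,954.31

$21,954.31


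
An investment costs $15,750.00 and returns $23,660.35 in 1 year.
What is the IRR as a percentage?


Formula: IRR = C1/C0 - 1
Substituting: IRR = $23,660.35 / $15,750.00 - 1
Ratio: 1.502244 - 1 = 0.502244
IRR = 50.2244%

50.2244%


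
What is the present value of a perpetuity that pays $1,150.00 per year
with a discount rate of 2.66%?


Formula: PV = C / r
Substituting: PV = $1,150.00 / 0.0266
PV = $43,233.08

$43,233.08


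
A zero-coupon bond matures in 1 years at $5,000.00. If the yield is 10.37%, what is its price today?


Formula: Price = FV / (1 + r)^n
Substituting: Price = $5,000.00 / (1 + 0.1037)^1
Discount factor: (1.1037)^1 = 1.1037
Price = $5,000.00 / 1.1037 = $4,530.22

$4,530.22


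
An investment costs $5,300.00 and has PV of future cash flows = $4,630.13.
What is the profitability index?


Formula: PI = PV(cash flows) / initial investment
Substituting: PI = $4,630.13 / $5,300.00
PI = 0.8736

0.8736


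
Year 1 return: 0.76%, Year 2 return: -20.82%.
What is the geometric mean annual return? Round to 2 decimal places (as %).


Formula: Geometric mean = ((1+r1)*(1+r2))^(1/2) - 1
Product: (1 + 0.0076) * (1 + -0.2082) = 1.0076 * 0.7918 = 0.797818
Square root: 0.797818^0.5 = 0.893206
Geometric mean = 0.893206 - 1 = -0.106794
As percentage: -10.68%

-10.68%


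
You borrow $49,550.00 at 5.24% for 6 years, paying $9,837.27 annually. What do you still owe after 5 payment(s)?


Formula: Balance = PV*(1+r)^k - PMT*((1+r)^k - 1)/r
Growth: (1 + 0.0524)^5 = 1.290934
Accumulated factor: ((1+r)^k - 1)/r = 5.552185
Balance = $49,550.00 * 1.290934 - $9,837.27 * 5.552185
Balance = $9,347.46

$9,347.46


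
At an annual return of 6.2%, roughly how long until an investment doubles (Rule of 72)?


Formula: Years ≈ 72 / r
Substituting: Years ≈ 72 / 6.2
Years ≈ 11.6

11.6 years


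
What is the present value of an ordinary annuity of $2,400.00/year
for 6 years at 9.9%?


Formula: PV = PMT * (1 - (1+r)^(-n)) / r
Discount factor: (1 + 0.099)^(-6) = 0.567563
Bracket: 1 - 0.567563 = 0.432437
PV = $2,400.00 * 0.432437 / 0.099 = $10,483.33

$10,483.33


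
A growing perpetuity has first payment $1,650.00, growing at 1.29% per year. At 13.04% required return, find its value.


Formula: PV = C / (r - g)
Spread: r - g = 0.1304 - 0.0129 = 0.1175
Substituting: PV = $1,650.00 / 0.1175
PV = $14,042.55

$14,042.55


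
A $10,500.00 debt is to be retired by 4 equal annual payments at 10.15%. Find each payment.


Formula: PMT = PV * r / (1 - (1+r)^(-n))
Denominator: 1 - (1 + 0.1015)^(-4) = 0.320699
Numerator: $10,500.00 * 0.1015 = 1065.75
PMT = 1065.75 / 0.320699 = $3,323.21

$3,323.21


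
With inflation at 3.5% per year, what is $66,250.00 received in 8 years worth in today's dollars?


Formula: Real value = nominal / (1 + inflation)^years
Price level: (1 + 0.035)^8 = 1.316809
Real value = $66,250.00 / 1.316809 = $50,311.02

$50,311.02


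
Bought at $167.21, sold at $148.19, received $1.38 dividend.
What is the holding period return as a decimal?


Formula: HPR = (P1 - P0 + D) / P0
Gain: $148.19 - $167.21 + $1.38 = -$17.64
HPR = -$17.64 / $167.21 = -0.1055

-0.1055


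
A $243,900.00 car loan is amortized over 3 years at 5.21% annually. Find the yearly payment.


Formula: PMT = PV * r / (1 - (1+r)^(-n))
Denominator: 1 - (1 + 0.0521)^(-3) = 0.141325
Numerator: $243,900.00 * 0.0521 = 12707.19
PMT = 12707.19 / 0.141325 = $89,914.82

$89,914.82


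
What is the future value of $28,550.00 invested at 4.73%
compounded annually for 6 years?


Formula: FV = P * (1 + r)^n
Substituting: FV = $28,550.00 * (1 + 0.0473)^6
Growth factor: (1.0473)^6 = 1.319552
FV = $28,550.00 * 1.319552 = $37,673.22

$37,673.22


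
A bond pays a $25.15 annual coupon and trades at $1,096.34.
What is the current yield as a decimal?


Formula: Current yield = annual coupon / price
Substituting: CY = $25.15 / $1,096.34
CY = 0.02294

0.02294


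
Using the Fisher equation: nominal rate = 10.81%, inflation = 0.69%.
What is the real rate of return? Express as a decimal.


Formula: (1 + r_real) = (1 + r_nom) / (1 + inflation)
Substituting: (1 + r_real) = 1.1081 / 1.0069
(1 + r_real) = 1.100507
r_real = 1.100507 - 1 = 0.100507

0.100507


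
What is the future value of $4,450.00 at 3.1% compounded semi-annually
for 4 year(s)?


Formula: FV = P * (1 + r/m)^(m*t)
Period rate: r/m = 0.031 / 2 = 0.0155
Total periods: m*t = 2 * 4 = 8
Growth factor: (1 + 0.0155)^8 = 1.13094
FV = $4,450.00 * 1.13094 = $5,032.68

$5,032.68


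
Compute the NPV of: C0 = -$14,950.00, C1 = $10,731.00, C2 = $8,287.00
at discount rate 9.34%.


Formula: NPV = C0 + C1/(1+r) + C2/(1+r)^2
Discount C1: $10,731.00 / (1 + 0.0934) = $9,814.34
Discount C2: $8,287.00 / (1 + 0.0934)^2 = $6,931.69
NPV = -$14,950.00 + $9,814.34 + $6,931.69 = $1,796.03

$1,796.03


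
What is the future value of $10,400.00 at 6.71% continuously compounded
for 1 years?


Formula: FV = P * e^(r*t)
Exponent: r*t = 0.0671 * 1 = 0.0671
e^(0.0671) = 1.069402
FV = $10,400.00 * 1.069402 = $11,121.79

$11,121.79


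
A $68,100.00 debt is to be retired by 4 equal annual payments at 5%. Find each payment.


Formula: PMT = PV * r / (1 - (1+r)^(-n))
Denominator: 1 - (1 + 0.05)^(-4) = 0.177298
Numerator: $68,100.00 * 0.05 = 3405.0
PMT = 3405.0 / 0.177298 = $19,205.01

$19,205.01


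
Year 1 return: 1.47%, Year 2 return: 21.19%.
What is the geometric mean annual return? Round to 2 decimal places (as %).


Formula: Geometric mean = ((1+r1)*(1+r2))^(1/2) - 1
Product: (1 + 0.0147) * (1 + 0.2119) = 1.0147 * 1.2119 = 1.229715
Square root: 1.229715^0.5 = 1.108925
Geometric mean = 1.108925 - 1 = 0.108925
As percentage: 10.89%

10.89%


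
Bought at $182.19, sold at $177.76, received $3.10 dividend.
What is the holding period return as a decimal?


Formula: HPR = (P1 - P0 + D) / P0
Gain: $177.76 - $182.19 + $3.10 = -$1.33
HPR = -$1.33 / $182.19 = -0.0073

-0.0073


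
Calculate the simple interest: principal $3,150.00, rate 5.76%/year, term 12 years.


Formula: I = P * r * t
Substituting: I = $3,150.00 * 0.0576 * 12
Step: I = $3,150.00 * 0.6912
I = $2,177.28

$2,177.28


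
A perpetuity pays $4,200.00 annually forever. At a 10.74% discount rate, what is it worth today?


Formula: PV = C / r
Substituting: PV = $4,200.00 / 0.1074
PV = $39,106.15

$39,106.15


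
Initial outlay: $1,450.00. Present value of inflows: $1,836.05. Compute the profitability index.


Formula: PI = PV(cash flows) / initial investment
Substituting: PI = $1,836.05 / $1,450.00
PI = 1.2662

1.2662


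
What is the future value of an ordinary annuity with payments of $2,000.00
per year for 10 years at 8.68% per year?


Formula: FV = PMT * ((1+r)^n - 1) / r
Growth factor: (1 + 0.0868)^10 = 2.298774
Numerator: 2.298774 - 1 = 1.298774
FV = $2,000.00 * 1.298774 / 0.0868 = $29,925.67

$29,925.67


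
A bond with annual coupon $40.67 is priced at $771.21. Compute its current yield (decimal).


Formula: Current yield = annual coupon / price
Substituting: CY = $40.67 / $771.21
CY = 0.052735

0.052735


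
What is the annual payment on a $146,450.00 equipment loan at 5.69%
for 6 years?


Formula: PMT = PV * r / (1 - (1+r)^(-n))
Denominator: 1 - (1 + 0.0569)^(-6) = 0.282542
Numerator: $146,450.00 * 0.0569 = 8333.005
PMT = 8333.005 / 0.282542 = $29,493.00

$29,493.00


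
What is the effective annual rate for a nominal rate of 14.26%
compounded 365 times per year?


Formula: EAR = (1 + r/m)^m - 1
Period rate: r/m = 0.1426 / 365 = 0.000391
Compounding: (1 + 0.000391)^365 = 1.153236
EAR = 1.153236 - 1 = 0.153236

0.153236


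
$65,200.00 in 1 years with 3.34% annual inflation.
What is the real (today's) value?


Formula: Real value = nominal / (1 + inflation)^years
Price level: (1 + 0.0334)^1 = 1.0334
Real value = $65,200.00 / 1.0334 = $63,092.70

$63,092.70


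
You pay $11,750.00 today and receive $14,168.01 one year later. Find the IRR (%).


Formula: IRR = C1/C0 - 1
Substituting: IRR = $14,168.01 / $11,750.00 - 1
Ratio: 1.205788 - 1 = 0.205788
IRR = 20.5788%

20.5788%


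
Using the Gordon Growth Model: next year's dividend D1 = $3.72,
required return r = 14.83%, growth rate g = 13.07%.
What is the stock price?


Formula: P = D1 / (r - g)
Spread: r - g = 0.1483 - 0.1307 = 0.0176
Substituting: P = $3.72 / 0.0176
P = $211.36

$211.36


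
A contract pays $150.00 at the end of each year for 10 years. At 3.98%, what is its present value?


Formula: PV = PMT * (1 - (1+r)^(-n)) / r
Discount factor: (1 + 0.0398)^(-10) = 0.676865
Bracket: 1 - 0.676865 = 0.323135
PV = $150.00 * 0.323135 / 0.0398 = $1,217.85

$1,217.85


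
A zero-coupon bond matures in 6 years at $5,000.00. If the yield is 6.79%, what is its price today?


Formula: Price = FV / (1 + r)^n
Substituting: Price = $5,000.00 / (1 + 0.0679)^6
Discount factor: (1.0679)^6 = 1.483145
Price = $5,000.00 / 1.483145 = $3,371.22

$3,371.22


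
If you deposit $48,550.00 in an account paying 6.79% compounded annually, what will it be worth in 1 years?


Formula: FV = P * (1 + r)^n
Substituting: FV = $48,550.00 * (1 + 0.0679)^1
Growth factor: (1.0679)^1 = 1.0679
FV = $48,550.00 * 1.0679 = $51,846.55

$51,846.55


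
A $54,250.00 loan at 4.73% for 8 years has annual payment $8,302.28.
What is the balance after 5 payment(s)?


Formula: Balance = PV*(1+r)^k - PMT*((1+r)^k - 1)/r
Growth: (1 + 0.0473)^5 = 1.259956
Accumulated factor: ((1+r)^k - 1)/r = 5.495907
Balance = $54,250.00 * 1.259956 - $8,302.28 * 5.495907
Balance = $22,724.08

$22,724.08


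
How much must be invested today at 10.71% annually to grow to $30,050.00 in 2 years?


Formula: PV = FV / (1 + r)^n
Substituting: PV = $30,050.00 / (1 + 0.1071)^2
Discount factor: (1.1071)^2 = 1.22567
PV = $30,050.00 / 1.22567 = $24,517.19

$24,517.19


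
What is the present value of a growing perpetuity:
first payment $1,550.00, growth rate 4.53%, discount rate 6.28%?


Formula: PV = C / (r - g)
Spread: r - g = 0.0628 - 0.0453 = 0.0175
Substituting: PV = $1,550.00 / 0.0175
PV = $88,571.43

$88,571.43


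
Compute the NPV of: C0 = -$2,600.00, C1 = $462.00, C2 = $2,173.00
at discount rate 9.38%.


Formula: NPV = C0 + C1/(1+r) + C2/(1+r)^2
Discount C1: $462.00 / (1 + 0.0938) = $422.38
Discount C2: $2,173.00 / (1 + 0.0938)^2 = $1,816.28
NPV = -$2,600.00 + $422.38 + $1,816.28 = -$361.33

-$361.33


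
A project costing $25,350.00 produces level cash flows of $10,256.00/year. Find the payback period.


Formula: Payback = investment / annual cash flow
Substituting: Payback = $25,350.00 / $10,256.00
Payback = 2.4717 years

2.4717 years


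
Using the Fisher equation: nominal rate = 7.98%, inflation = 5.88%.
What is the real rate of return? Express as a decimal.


Formula: (1 + r_real) = (1 + r_nom) / (1 + inflation)
Substituting: (1 + r_real) = 1.0798 / 1.0588
(1 + r_real) = 1.019834
r_real = 1.019834 - 1 = 0.019834

0.019834


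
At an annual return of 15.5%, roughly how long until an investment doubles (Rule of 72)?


Formula: Years ≈ 72 / r
Substituting: Years ≈ 72 / 15.5
Years ≈ 4.6

4.6 years


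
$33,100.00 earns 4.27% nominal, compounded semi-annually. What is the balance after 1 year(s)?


Formula: FV = P * (1 + r/m)^(m*t)
Period rate: r/m = 0.0427 / 2 = 0.02135
Total periods: m*t = 2 * 1 = 2
Growth factor: (1 + 0.02135)^2 = 1.043156
FV = $33,100.00 * 1.043156 = $34,528.46

$34,528.46


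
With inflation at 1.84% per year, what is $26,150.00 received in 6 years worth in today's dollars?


Formula: Real value = nominal / (1 + inflation)^years
Price level: (1 + 0.0184)^6 = 1.115605
Real value = $26,150.00 / 1.115605 = $23,440.20

$23,440.20


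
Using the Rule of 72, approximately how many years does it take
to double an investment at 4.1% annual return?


Formula: Years ≈ 72 / r
Substituting: Years ≈ 72 / 4.1
Years ≈ 17.6

17.6 years


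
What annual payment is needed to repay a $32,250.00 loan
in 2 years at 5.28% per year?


Formula: PMT = PV * r / (1 - (1+r)^(-n))
Denominator: 1 - (1 + 0.0528)^(-2) = 0.097789
Numerator: $32,250.00 * 0.0528 = 1702.8
PMT = 1702.8 / 0.097789 = $17,413.05

$17,413.05


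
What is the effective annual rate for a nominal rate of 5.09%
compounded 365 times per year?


Formula: EAR = (1 + r/m)^m - 1
Period rate: r/m = 0.0509 / 365 = 0.000139
Compounding: (1 + 0.000139)^365 = 1.052214
EAR = 1.052214 - 1 = 0.052214

0.052214
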